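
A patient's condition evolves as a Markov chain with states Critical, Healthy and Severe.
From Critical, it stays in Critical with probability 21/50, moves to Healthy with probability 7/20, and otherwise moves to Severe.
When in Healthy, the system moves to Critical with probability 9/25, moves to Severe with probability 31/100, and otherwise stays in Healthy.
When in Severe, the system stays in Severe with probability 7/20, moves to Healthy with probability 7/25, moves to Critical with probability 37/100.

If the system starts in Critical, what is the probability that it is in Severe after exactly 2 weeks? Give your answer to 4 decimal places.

Sum over the intermediate state after 1 week:
P = P(Critical→Critical)·P(Critical→Severe) + P(Critical→Healthy)·P(Healthy→Severe) + P(Critical→Severe)·P(Severe→Severe)
  = 0.42×0.23 + 0.35×0.31 + 0.23×0.35
  = 0.0966 + 0.1085 + 0.0805 = 0.2856

0.2856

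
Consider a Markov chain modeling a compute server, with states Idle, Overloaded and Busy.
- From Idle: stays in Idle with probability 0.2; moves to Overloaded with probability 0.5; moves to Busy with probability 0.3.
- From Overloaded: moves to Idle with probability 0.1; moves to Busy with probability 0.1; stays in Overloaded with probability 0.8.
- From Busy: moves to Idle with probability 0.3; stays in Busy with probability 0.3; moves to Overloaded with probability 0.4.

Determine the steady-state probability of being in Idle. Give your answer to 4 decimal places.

0.1471

Let the stationary distribution be π with π = πP and π_1 + π_2 + π_3 = 1.
π_1 = 0.2·π_1 + 0.1·π_2 + 0.3·π_3
π_2 = 0.5·π_1 + 0.8·π_2 + 0.4·π_3
Solving with the normalization constraint gives π = (0.1471, 0.6912, 0.1618).
So the stationary probability of Idle is 0.1471.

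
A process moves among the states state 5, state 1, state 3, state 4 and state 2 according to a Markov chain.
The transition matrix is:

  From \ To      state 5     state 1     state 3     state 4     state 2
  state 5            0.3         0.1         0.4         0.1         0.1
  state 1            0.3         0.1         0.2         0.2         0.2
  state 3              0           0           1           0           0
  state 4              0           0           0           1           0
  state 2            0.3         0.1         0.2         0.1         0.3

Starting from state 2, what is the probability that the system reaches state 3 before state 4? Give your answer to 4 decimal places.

Let h(s) be the probability of absorption at state 3 starting from transient state s. Then h(state 3) = 1 and h(state 4) = 0. By first-step analysis:
h(state 5) = 0.3·h(state 5) + 0.1·h(state 1) + 0.4·1 + 0.1·0 + 0.1·h(state 2)
h(state 1) = 0.3·h(state 5) + 0.1·h(state 1) + 0.2·1 + 0.2·0 + 0.2·h(state 2)
h(state 2) = 0.3·h(state 5) + 0.1·h(state 1) + 0.2·1 + 0.1·0 + 0.3·h(state 2)
Solving: h(state 5) = 0.7622, h(state 1) = 0.6324, h(state 2) = 0.7027.
Starting from state 2, the probability is 0.7027.

0.7027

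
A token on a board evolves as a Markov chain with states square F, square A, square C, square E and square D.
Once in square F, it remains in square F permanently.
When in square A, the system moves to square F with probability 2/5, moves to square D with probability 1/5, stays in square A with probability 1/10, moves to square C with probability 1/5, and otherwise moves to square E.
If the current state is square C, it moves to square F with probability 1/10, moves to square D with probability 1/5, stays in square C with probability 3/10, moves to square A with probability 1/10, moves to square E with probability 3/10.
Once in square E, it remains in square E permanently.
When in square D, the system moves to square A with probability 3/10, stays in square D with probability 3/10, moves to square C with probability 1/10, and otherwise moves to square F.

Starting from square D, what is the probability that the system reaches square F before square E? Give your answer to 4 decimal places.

0.8102

Let h(s) be the probability of absorption at square F starting from transient state s. Then h(square F) = 1 and h(square E) = 0. By first-step analysis:
h(square A) = 0.4·1 + 0.1·h(square A) + 0.2·h(square C) + 0.1·0 + 0.2·h(square D)
h(square C) = 0.1·1 + 0.1·h(square A) + 0.3·h(square C) + 0.3·0 + 0.2·h(square D)
h(square D) = 0.3·1 + 0.3·h(square A) + 0.1·h(square C) + 0.3·h(square D)
Solving: h(square A) = 0.7309, h(square C) = 0.4788, h(square D) = 0.8102.
Starting from square D, the probability is 0.8102.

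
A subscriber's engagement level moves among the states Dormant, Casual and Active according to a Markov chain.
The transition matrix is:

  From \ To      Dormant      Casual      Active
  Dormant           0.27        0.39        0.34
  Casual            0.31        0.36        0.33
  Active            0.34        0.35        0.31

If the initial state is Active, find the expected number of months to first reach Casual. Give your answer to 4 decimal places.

2.7570

Let t(s) be the expected number of months to first reach Casual from state s, with t(Casual) = 0. Conditioning on the first month:
t(Dormant) = 1 + 0.27·t(Dormant) + 0.34·t(Active)
t(Active) = 1 + 0.34·t(Dormant) + 0.31·t(Active)
Solving: t(Dormant) = 2.6540, t(Active) = 2.7570.
Expected months from Active to Casual: 2.7570.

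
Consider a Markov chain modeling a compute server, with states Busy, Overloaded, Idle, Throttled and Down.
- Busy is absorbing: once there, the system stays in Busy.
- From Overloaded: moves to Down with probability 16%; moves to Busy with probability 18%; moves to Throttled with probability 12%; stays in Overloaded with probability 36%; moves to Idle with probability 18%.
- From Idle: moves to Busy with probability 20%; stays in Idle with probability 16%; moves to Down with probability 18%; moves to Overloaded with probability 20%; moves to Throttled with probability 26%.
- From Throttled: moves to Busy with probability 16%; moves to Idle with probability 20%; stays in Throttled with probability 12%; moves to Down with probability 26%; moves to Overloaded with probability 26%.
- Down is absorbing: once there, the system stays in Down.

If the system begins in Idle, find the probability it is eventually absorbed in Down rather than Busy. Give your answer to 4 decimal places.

0.5048

Let h(s) be the probability of absorption at Down starting from transient state s. Then h(Down) = 1 and h(Busy) = 0. By first-step analysis:
h(Overloaded) = 0.18·0 + 0.36·h(Overloaded) + 0.18·h(Idle) + 0.12·h(Throttled) + 0.16·1
h(Idle) = 0.2·0 + 0.2·h(Overloaded) + 0.16·h(Idle) + 0.26·h(Throttled) + 0.18·1
h(Throttled) = 0.16·0 + 0.26·h(Overloaded) + 0.2·h(Idle) + 0.12·h(Throttled) + 0.26·1
Solving: h(Overloaded) = 0.4964, h(Idle) = 0.5048, h(Throttled) = 0.5569.
Starting from Idle, the probability is 0.5048.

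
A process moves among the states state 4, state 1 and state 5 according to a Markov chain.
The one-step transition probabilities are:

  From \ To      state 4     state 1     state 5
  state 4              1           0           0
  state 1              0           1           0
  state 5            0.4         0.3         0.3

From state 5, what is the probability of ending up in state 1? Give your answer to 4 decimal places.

0.4286

Let h(s) be the probability of absorption at state 1 starting from transient state s. Then h(state 1) = 1 and h(state 4) = 0. By first-step analysis:
h(state 5) = 0.4·0 + 0.3·1 + 0.3·h(state 5)
Solving: h(state 5) = 0.4286.
Starting from state 5, the probability is 0.4286.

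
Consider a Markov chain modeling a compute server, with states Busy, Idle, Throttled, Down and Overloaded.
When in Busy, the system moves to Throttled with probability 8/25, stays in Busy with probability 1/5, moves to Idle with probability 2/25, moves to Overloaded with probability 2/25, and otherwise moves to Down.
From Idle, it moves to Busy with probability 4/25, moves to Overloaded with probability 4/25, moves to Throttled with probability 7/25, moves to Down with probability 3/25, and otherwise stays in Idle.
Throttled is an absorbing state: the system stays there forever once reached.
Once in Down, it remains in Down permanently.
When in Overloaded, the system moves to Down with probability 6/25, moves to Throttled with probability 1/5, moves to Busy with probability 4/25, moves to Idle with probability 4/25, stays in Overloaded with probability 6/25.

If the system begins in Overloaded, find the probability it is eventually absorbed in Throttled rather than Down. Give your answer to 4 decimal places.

Let h(s) be the probability of absorption at Throttled starting from transient state s. Then h(Throttled) = 1 and h(Down) = 0. By first-step analysis:
h(Busy) = 0.2·h(Busy) + 0.08·h(Idle) + 0.32·1 + 0.32·0 + 0.08·h(Overloaded)
h(Idle) = 0.16·h(Busy) + 0.28·h(Idle) + 0.28·1 + 0.12·0 + 0.16·h(Overloaded)
h(Overloaded) = 0.16·h(Busy) + 0.16·h(Idle) + 0.2·1 + 0.24·0 + 0.24·h(Overloaded)
Solving: h(Busy) = 0.5114, h(Idle) = 0.6136, h(Overloaded) = 0.5000.
Starting from Overloaded, the probability is 0.5000.

0.5000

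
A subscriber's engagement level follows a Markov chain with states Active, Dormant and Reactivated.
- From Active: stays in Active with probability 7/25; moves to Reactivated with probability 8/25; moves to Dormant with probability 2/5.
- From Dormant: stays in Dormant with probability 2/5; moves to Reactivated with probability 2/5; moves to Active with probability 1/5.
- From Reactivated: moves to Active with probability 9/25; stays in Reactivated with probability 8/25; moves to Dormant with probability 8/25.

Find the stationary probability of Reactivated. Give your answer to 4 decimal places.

0.3498

Let the stationary distribution be π with π = πP and π_1 + π_2 + π_3 = 1.
π_1 = 0.28·π_1 + 0.2·π_2 + 0.36·π_3
π_2 = 0.4·π_1 + 0.4·π_2 + 0.32·π_3
Solving with the normalization constraint gives π = (0.2782, 0.3720, 0.3498).
So the stationary probability of Reactivated is 0.3498.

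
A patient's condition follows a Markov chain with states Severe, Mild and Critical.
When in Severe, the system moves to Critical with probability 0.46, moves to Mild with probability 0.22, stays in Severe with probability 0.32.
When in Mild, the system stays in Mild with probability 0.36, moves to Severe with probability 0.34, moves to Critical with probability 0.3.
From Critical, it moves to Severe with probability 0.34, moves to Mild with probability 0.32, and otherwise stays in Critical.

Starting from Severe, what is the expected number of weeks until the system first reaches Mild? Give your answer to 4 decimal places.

Let t(s) be the expected number of weeks to first reach Mild from state s, with t(Mild) = 0. Conditioning on the first week:
t(Severe) = 1 + 0.32·t(Severe) + 0.46·t(Critical)
t(Critical) = 1 + 0.34·t(Severe) + 0.34·t(Critical)
Solving: t(Severe) = 3.8304, t(Critical) = 3.4884.
Expected weeks from Severe to Mild: 3.8304.

3.8304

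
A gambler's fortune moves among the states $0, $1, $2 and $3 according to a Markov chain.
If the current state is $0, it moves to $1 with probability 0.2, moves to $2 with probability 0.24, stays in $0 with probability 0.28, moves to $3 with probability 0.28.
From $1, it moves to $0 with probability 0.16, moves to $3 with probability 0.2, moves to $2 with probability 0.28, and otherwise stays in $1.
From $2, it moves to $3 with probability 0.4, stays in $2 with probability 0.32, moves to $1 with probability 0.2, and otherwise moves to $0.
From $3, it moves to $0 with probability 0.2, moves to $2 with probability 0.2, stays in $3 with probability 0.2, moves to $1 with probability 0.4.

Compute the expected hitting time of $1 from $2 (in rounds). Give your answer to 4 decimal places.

Let t(s) be the expected number of rounds to first reach $1 from state s, with t($1) = 0. Conditioning on the first round:
t($0) = 1 + 0.28·t($0) + 0.24·t($2) + 0.28·t($3)
t($2) = 1 + 0.08·t($0) + 0.32·t($2) + 0.4·t($3)
t($3) = 1 + 0.2·t($0) + 0.2·t($2) + 0.2·t($3)
Solving: t($0) = 3.8854, t($2) = 3.7920, t($3) = 3.1694.
Expected rounds from $2 to $1: 3.7920.

3.7920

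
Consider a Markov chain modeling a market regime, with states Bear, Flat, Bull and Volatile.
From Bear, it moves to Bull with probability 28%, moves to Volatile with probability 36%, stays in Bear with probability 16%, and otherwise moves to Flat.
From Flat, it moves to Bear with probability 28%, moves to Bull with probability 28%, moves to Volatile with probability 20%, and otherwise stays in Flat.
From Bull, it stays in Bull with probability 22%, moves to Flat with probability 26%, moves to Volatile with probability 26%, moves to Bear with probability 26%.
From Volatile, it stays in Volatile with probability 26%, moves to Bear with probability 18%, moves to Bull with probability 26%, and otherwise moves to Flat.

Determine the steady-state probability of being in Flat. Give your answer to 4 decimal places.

0.2523

Let the stationary distribution be π with π = πP and π_1 + π_2 + π_3 + π_4 = 1.
π_1 = 0.16·π_1 + 0.28·π_2 + 0.26·π_3 + 0.18·π_4
π_2 = 0.2·π_1 + 0.24·π_2 + 0.26·π_3 + 0.3·π_4
π_3 = 0.28·π_1 + 0.28·π_2 + 0.22·π_3 + 0.26·π_4
Solving with the normalization constraint gives π = (0.2215, 0.2523, 0.2591, 0.2670).
So the stationary probability of Flat is 0.2523.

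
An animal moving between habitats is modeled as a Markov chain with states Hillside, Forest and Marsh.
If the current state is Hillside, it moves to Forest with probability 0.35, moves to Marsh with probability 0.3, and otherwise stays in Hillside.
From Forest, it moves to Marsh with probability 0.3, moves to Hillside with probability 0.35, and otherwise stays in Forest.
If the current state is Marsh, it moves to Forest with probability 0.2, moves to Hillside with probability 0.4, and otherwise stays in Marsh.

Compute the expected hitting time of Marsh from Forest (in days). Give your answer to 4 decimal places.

3.3333

Let t(s) be the expected number of days to first reach Marsh from state s, with t(Marsh) = 0. Conditioning on the first day:
t(Hillside) = 1 + 0.35·t(Hillside) + 0.35·t(Forest)
t(Forest) = 1 + 0.35·t(Hillside) + 0.35·t(Forest)
Solving: t(Hillside) = 3.3333, t(Forest) = 3.3333.
Expected days from Forest to Marsh: 3.3333.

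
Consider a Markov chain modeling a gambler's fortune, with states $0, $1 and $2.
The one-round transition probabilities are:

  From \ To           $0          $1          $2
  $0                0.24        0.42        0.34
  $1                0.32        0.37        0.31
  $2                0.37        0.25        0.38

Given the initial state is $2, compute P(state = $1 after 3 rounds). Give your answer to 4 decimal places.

Propagate the distribution vector 3 rounds from $2.
After 0 rounds: (0.0000, 0.0000, 1.0000)
After 1 round: (0.3700, 0.2500, 0.3800)
After 2 rounds: (0.3094, 0.3429, 0.3477)
After 3 rounds: (0.3126, 0.3437, 0.3436)
P(in $1 after 3 rounds) = 0.3437

0.3437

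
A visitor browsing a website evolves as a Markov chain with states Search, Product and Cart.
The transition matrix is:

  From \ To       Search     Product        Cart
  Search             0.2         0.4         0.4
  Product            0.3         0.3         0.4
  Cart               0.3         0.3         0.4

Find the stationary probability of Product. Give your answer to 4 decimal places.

Let the stationary distribution be π with π = πP and π_1 + π_2 + π_3 = 1.
π_1 = 0.2·π_1 + 0.3·π_2 + 0.3·π_3
π_2 = 0.4·π_1 + 0.3·π_2 + 0.3·π_3
Solving with the normalization constraint gives π = (0.2727, 0.3273, 0.4000).
So the stationary probability of Product is 0.3273.

0.3273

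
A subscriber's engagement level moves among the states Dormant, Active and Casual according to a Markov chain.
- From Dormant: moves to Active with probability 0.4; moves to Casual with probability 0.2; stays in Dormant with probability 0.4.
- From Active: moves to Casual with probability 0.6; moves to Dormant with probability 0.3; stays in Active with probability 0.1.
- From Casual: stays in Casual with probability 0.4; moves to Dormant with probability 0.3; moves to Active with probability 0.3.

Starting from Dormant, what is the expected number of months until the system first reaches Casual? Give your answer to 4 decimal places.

Let t(s) be the expected number of months to first reach Casual from state s, with t(Casual) = 0. Conditioning on the first month:
t(Dormant) = 1 + 0.4·t(Dormant) + 0.4·t(Active)
t(Active) = 1 + 0.3·t(Dormant) + 0.1·t(Active)
Solving: t(Dormant) = 3.0952, t(Active) = 2.1429.
Expected months from Dormant to Casual: 3.0952.

3.0952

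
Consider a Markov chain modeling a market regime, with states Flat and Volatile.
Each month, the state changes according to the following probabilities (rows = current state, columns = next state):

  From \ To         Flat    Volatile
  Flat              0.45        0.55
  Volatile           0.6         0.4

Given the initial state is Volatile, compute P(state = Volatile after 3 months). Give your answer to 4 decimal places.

Propagate the distribution vector 3 months from Volatile.
After 0 months: (0.0000, 1.0000)
After 1 month: (0.6000, 0.4000)
After 2 months: (0.5100, 0.4900)
After 3 months: (0.5235, 0.4765)
P(in Volatile after 3 months) = 0.4765

0.4765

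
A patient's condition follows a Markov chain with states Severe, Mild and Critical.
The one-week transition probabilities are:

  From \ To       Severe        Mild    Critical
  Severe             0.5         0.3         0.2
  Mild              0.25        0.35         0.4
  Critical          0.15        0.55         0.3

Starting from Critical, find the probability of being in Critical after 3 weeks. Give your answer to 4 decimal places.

0.3145

Propagate the distribution vector 3 weeks from Critical.
After 0 weeks: (0.0000, 0.0000, 1.0000)
After 1 week: (0.1500, 0.5500, 0.3000)
After 2 weeks: (0.2575, 0.4025, 0.3400)
After 3 weeks: (0.2804, 0.4051, 0.3145)
P(in Critical after 3 weeks) = 0.3145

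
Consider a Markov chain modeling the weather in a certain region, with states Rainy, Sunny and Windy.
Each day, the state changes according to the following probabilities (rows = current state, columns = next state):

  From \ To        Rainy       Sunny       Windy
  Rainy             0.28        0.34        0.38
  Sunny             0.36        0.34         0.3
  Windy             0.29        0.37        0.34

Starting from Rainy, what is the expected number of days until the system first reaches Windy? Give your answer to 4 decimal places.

2.8345

Let t(s) be the expected number of days to first reach Windy from state s, with t(Windy) = 0. Conditioning on the first day:
t(Rainy) = 1 + 0.28·t(Rainy) + 0.34·t(Sunny)
t(Sunny) = 1 + 0.36·t(Rainy) + 0.34·t(Sunny)
Solving: t(Rainy) = 2.8345, t(Sunny) = 3.0612.
Expected days from Rainy to Windy: 2.8345.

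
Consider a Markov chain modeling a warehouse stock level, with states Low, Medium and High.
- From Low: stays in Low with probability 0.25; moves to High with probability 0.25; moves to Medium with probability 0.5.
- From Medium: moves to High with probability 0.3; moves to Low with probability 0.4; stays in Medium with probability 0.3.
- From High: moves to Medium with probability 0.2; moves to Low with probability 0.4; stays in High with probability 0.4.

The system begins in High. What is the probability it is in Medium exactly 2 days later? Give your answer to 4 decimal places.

Sum over the intermediate state after 1 day:
P = P(High→Low)·P(Low→Medium) + P(High→Medium)·P(Medium→Medium) + P(High→High)·P(High→Medium)
  = 0.4×0.5 + 0.2×0.3 + 0.4×0.2
  = 0.2000 + 0.0600 + 0.0800 = 0.3400

0.3400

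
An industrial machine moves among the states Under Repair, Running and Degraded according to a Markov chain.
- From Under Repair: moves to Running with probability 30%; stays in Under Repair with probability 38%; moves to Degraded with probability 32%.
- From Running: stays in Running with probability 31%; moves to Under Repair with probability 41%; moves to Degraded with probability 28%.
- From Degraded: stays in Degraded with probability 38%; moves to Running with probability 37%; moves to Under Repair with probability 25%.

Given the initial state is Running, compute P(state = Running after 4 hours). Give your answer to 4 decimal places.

Propagate the distribution vector 4 hours from Running.
After 0 hours: (0.0000, 1.0000, 0.0000)
After 1 hour: (0.4100, 0.3100, 0.2800)
After 2 hours: (0.3529, 0.3227, 0.3244)
After 3 hours: (0.3475, 0.3259, 0.3266)
After 4 hours: (0.3473, 0.3261, 0.3266)
P(in Running after 4 hours) = 0.3261

0.3261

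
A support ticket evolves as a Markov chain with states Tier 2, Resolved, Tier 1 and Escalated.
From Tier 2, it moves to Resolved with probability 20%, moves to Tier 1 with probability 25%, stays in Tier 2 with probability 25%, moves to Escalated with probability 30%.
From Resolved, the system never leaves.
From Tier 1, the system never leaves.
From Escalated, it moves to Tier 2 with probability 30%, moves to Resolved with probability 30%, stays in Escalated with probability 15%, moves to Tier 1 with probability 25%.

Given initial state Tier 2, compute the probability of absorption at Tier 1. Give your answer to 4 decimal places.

0.5251

Let h(s) be the probability of absorption at Tier 1 starting from transient state s. Then h(Tier 1) = 1 and h(Resolved) = 0. By first-step analysis:
h(Tier 2) = 0.25·h(Tier 2) + 0.2·0 + 0.25·1 + 0.3·h(Escalated)
h(Escalated) = 0.3·h(Tier 2) + 0.3·0 + 0.25·1 + 0.15·h(Escalated)
Solving: h(Tier 2) = 0.5251, h(Escalated) = 0.4795.
Starting from Tier 2, the probability is 0.5251.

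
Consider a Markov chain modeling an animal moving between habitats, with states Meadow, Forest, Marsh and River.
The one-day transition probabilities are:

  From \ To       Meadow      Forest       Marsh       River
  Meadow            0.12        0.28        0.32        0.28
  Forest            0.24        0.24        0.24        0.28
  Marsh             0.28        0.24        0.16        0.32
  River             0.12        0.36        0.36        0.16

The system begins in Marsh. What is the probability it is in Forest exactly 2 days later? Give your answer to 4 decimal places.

0.2896

Propagate the distribution vector 2 days from Marsh.
After 0 days: (0.0000, 0.0000, 1.0000, 0.0000)
After 1 day: (0.2800, 0.2400, 0.1600, 0.3200)
After 2 days: (0.1744, 0.2896, 0.2880, 0.2480)
P(in Forest after 2 days) = 0.2896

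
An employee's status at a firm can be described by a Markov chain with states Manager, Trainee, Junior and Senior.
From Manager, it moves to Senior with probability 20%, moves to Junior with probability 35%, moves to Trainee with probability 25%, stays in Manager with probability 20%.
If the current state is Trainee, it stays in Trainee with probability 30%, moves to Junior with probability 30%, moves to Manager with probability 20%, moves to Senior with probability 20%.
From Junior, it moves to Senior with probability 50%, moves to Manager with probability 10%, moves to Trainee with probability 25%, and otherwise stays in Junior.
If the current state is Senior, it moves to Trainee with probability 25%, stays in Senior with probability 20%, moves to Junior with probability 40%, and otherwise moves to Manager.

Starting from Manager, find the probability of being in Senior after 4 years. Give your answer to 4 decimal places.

Propagate the distribution vector 4 years from Manager.
After 0 years: (1.0000, 0.0000, 0.0000, 0.0000)
After 1 year: (0.2000, 0.2500, 0.3500, 0.2000)
After 2 years: (0.1550, 0.2625, 0.2775, 0.3050)
After 3 years: (0.1570, 0.2631, 0.2966, 0.2833)
After 4 years: (0.1562, 0.2632, 0.2917, 0.2890)
P(in Senior after 4 years) = 0.2890

0.2890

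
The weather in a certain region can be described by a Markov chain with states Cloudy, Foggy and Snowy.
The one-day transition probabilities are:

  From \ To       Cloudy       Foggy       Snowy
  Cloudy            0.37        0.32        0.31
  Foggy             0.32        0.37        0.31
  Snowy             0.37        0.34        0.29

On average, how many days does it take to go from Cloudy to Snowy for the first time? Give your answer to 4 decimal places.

Let t(s) be the expected number of days to first reach Snowy from state s, with t(Snowy) = 0. Conditioning on the first day:
t(Cloudy) = 1 + 0.37·t(Cloudy) + 0.32·t(Foggy)
t(Foggy) = 1 + 0.32·t(Cloudy) + 0.37·t(Foggy)
Solving: t(Cloudy) = 3.2258, t(Foggy) = 3.2258.
Expected days from Cloudy to Snowy: 3.2258.

3.2258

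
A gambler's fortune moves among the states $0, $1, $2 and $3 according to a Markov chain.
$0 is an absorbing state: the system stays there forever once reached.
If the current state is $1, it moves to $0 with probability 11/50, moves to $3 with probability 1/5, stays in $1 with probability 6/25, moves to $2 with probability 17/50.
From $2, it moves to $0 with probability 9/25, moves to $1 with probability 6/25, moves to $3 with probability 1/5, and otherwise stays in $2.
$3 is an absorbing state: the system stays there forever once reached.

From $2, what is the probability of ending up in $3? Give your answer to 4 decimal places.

Let h(s) be the probability of absorption at $3 starting from transient state s. Then h($3) = 1 and h($0) = 0. By first-step analysis:
h($1) = 0.22·0 + 0.24·h($1) + 0.34·h($2) + 0.2·1
h($2) = 0.36·0 + 0.24·h($1) + 0.2·h($2) + 0.2·1
Solving: h($1) = 0.4331, h($2) = 0.3799.
Starting from $2, the probability is 0.3799.

0.3799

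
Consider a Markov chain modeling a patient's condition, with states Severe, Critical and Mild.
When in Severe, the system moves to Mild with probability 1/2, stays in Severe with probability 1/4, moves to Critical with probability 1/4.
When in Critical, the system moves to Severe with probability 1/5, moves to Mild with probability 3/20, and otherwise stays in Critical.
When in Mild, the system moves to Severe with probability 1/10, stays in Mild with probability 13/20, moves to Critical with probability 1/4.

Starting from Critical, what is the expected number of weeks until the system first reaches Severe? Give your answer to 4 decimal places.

Let t(s) be the expected number of weeks to first reach Severe from state s, with t(Severe) = 0. Conditioning on the first week:
t(Critical) = 1 + 0.65·t(Critical) + 0.15·t(Mild)
t(Mild) = 1 + 0.25·t(Critical) + 0.65·t(Mild)
Solving: t(Critical) = 5.8824, t(Mild) = 7.0588.
Expected weeks from Critical to Severe: 5.8824.

5.8824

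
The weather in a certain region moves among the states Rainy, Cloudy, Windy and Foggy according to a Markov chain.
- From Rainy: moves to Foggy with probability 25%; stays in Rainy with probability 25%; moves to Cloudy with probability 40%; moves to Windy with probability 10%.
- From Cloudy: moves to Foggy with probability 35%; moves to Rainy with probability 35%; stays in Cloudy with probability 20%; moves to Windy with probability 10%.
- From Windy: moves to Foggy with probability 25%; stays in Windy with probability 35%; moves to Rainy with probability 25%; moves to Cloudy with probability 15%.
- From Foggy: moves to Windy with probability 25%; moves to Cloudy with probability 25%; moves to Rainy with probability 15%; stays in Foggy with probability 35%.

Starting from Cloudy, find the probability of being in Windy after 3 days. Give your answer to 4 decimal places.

Propagate the distribution vector 3 days from Cloudy.
After 0 days: (0.0000, 1.0000, 0.0000, 0.0000)
After 1 day: (0.3500, 0.2000, 0.1000, 0.3500)
After 2 days: (0.2350, 0.2825, 0.1775, 0.3050)
After 3 days: (0.2478, 0.2534, 0.1901, 0.3088)
P(in Windy after 3 days) = 0.1901

0.1901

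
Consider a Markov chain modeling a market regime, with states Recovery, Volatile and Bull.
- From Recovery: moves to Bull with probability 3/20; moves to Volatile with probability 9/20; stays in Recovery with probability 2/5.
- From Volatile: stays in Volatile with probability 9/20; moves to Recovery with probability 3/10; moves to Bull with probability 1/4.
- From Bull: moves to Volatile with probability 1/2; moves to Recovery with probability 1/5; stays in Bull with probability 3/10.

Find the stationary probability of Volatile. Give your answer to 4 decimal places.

0.4615

Let the stationary distribution be π with π = πP and π_1 + π_2 + π_3 = 1.
π_1 = 0.4·π_1 + 0.3·π_2 + 0.2·π_3
π_2 = 0.45·π_1 + 0.45·π_2 + 0.5·π_3
Solving with the normalization constraint gives π = (0.3077, 0.4615, 0.2308).
So the stationary probability of Volatile is 0.4615.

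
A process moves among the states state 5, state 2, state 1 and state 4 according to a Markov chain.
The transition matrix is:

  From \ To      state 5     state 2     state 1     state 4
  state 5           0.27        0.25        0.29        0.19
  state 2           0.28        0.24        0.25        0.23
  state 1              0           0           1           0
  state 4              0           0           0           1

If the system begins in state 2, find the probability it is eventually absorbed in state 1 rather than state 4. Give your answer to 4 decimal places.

Let h(s) be the probability of absorption at state 1 starting from transient state s. Then h(state 1) = 1 and h(state 4) = 0. By first-step analysis:
h(state 5) = 0.27·h(state 5) + 0.25·h(state 2) + 0.29·1 + 0.19·0
h(state 2) = 0.28·h(state 5) + 0.24·h(state 2) + 0.25·1 + 0.23·0
Solving: h(state 5) = 0.5835, h(state 2) = 0.5439.
Starting from state 2, the probability is 0.5439.

0.5439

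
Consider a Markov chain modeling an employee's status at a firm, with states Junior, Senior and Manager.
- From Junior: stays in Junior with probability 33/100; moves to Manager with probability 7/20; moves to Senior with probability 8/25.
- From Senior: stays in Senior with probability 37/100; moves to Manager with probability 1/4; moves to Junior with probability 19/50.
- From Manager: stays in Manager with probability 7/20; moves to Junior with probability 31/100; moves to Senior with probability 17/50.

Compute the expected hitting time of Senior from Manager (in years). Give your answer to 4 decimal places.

Let t(s) be the expected number of years to first reach Senior from state s, with t(Senior) = 0. Conditioning on the first year:
t(Junior) = 1 + 0.33·t(Junior) + 0.35·t(Manager)
t(Manager) = 1 + 0.31·t(Junior) + 0.35·t(Manager)
Solving: t(Junior) = 3.0581, t(Manager) = 2.9969.
Expected years from Manager to Senior: 2.9969.

2.9969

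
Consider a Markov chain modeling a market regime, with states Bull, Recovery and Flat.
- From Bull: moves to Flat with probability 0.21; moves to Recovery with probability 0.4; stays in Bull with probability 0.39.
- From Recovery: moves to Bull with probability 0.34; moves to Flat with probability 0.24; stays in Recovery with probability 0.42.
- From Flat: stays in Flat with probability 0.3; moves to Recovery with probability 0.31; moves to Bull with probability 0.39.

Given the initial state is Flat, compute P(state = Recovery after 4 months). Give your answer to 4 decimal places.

0.3858

Propagate the distribution vector 4 months from Flat.
After 0 months: (0.0000, 0.0000, 1.0000)
After 1 month: (0.3900, 0.3100, 0.3000)
After 2 months: (0.3745, 0.3792, 0.2463)
After 3 months: (0.3710, 0.3854, 0.2435)
After 4 months: (0.3707, 0.3858, 0.2435)
P(in Recovery after 4 months) = 0.3858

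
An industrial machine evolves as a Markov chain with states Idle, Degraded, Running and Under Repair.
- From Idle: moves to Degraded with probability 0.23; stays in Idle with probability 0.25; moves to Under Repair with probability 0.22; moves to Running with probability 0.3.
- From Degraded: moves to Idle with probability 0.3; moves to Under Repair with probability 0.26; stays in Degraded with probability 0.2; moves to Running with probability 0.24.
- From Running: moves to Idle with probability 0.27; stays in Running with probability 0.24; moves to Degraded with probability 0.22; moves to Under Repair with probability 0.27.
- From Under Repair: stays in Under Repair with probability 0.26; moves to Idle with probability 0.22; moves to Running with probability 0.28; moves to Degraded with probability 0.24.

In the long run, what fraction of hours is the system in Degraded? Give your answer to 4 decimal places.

Let the stationary distribution be π with π = πP and π_1 + π_2 + π_3 + π_4 = 1.
π_1 = 0.25·π_1 + 0.3·π_2 + 0.27·π_3 + 0.22·π_4
π_2 = 0.23·π_1 + 0.2·π_2 + 0.22·π_3 + 0.24·π_4
π_3 = 0.3·π_1 + 0.24·π_2 + 0.24·π_3 + 0.28·π_4
Solving with the normalization constraint gives π = (0.2589, 0.2232, 0.2656, 0.2523).
So the stationary probability of Degraded is 0.2232.

0.2232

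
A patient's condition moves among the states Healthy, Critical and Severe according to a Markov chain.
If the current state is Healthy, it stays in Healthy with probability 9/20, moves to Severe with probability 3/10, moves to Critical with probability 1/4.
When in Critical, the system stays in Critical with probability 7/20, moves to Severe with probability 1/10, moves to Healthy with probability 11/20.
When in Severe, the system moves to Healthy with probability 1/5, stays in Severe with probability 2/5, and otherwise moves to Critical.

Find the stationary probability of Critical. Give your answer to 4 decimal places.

0.3214

Let the stationary distribution be π with π = πP and π_1 + π_2 + π_3 = 1.
π_1 = 0.45·π_1 + 0.55·π_2 + 0.2·π_3
π_2 = 0.25·π_1 + 0.35·π_2 + 0.4·π_3
Solving with the normalization constraint gives π = (0.4167, 0.3214, 0.2619).
So the stationary probability of Critical is 0.3214.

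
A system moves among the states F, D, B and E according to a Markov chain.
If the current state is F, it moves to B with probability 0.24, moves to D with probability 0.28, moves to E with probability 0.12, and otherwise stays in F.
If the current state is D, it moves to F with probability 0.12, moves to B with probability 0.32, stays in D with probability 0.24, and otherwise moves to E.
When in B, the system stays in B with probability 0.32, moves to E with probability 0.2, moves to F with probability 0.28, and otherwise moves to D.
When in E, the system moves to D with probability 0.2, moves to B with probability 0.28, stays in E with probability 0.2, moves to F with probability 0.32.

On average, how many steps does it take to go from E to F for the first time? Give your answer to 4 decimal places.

3.7549

Let t(s) be the expected number of steps to first reach F from state s, with t(F) = 0. Conditioning on the first step:
t(D) = 1 + 0.24·t(D) + 0.32·t(B) + 0.32·t(E)
t(B) = 1 + 0.2·t(D) + 0.32·t(B) + 0.2·t(E)
t(E) = 1 + 0.2·t(D) + 0.28·t(B) + 0.2·t(E)
Solving: t(D) = 4.5437, t(B) = 3.9113, t(E) = 3.7549.
Expected steps from E to F: 3.7549.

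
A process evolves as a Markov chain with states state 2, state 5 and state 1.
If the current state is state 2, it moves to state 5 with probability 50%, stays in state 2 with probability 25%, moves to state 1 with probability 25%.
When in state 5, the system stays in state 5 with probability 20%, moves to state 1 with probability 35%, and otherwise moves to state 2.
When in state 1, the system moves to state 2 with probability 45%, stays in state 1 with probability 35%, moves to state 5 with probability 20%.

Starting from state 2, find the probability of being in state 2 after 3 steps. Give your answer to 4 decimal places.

0.3700

Propagate the distribution vector 3 steps from state 2.
After 0 steps: (1.0000, 0.0000, 0.0000)
After 1 step: (0.2500, 0.5000, 0.2500)
After 2 steps: (0.4000, 0.2750, 0.3250)
After 3 steps: (0.3700, 0.3200, 0.3100)
P(in state 2 after 3 steps) = 0.3700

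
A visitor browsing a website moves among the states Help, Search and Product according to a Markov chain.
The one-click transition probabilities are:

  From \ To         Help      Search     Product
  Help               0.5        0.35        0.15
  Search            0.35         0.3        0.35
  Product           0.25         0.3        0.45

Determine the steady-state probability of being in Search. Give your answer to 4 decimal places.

Let the stationary distribution be π with π = πP and π_1 + π_2 + π_3 = 1.
π_1 = 0.5·π_1 + 0.35·π_2 + 0.25·π_3
π_2 = 0.35·π_1 + 0.3·π_2 + 0.3·π_3
Solving with the normalization constraint gives π = (0.3758, 0.3188, 0.3054).
So the stationary probability of Search is 0.3188.

0.3188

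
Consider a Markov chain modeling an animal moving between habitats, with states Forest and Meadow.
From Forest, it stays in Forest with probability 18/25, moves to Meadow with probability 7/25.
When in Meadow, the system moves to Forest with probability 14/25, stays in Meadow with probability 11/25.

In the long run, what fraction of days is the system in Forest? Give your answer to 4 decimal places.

0.6667

Let the stationary distribution be π with π = πP and π_1 + π_2 = 1.
π_1 = 0.72·π_1 + 0.56·π_2
Solving with the normalization constraint gives π = (0.6667, 0.3333).
So the stationary probability of Forest is 0.6667.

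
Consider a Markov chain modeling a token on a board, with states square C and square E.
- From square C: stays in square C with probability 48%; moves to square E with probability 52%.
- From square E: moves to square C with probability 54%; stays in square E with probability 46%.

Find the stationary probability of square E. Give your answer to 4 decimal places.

Let the stationary distribution be π with π = πP and π_1 + π_2 = 1.
π_1 = 0.48·π_1 + 0.54·π_2
Solving with the normalization constraint gives π = (0.5094, 0.4906).
So the stationary probability of square E is 0.4906.

0.4906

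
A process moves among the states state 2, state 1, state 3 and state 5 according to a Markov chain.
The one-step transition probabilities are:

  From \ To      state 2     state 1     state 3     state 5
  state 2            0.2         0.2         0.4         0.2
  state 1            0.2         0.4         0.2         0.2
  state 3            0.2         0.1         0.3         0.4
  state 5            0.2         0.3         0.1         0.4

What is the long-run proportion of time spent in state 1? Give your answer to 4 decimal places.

Let the stationary distribution be π with π = πP and π_1 + π_2 + π_3 + π_4 = 1.
π_1 = 0.2·π_1 + 0.2·π_2 + 0.2·π_3 + 0.2·π_4
π_2 = 0.2·π_1 + 0.4·π_2 + 0.1·π_3 + 0.3·π_4
π_3 = 0.4·π_1 + 0.2·π_2 + 0.3·π_3 + 0.1·π_4
Solving with the normalization constraint gives π = (0.2000, 0.2595, 0.2324, 0.3081).
So the stationary probability of state 1 is 0.2595.

0.2595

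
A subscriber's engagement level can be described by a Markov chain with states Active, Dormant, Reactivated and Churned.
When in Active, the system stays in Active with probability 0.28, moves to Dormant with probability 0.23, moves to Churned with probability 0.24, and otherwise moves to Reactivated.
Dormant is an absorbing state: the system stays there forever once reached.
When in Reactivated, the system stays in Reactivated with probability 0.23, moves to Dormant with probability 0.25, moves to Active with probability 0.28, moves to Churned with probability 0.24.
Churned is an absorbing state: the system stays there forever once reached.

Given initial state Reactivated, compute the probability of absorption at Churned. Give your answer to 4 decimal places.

0.4955

Let h(s) be the probability of absorption at Churned starting from transient state s. Then h(Churned) = 1 and h(Dormant) = 0. By first-step analysis:
h(Active) = 0.28·h(Active) + 0.23·0 + 0.25·h(Reactivated) + 0.24·1
h(Reactivated) = 0.28·h(Active) + 0.25·0 + 0.23·h(Reactivated) + 0.24·1
Solving: h(Active) = 0.5054, h(Reactivated) = 0.4955.
Starting from Reactivated, the probability is 0.4955.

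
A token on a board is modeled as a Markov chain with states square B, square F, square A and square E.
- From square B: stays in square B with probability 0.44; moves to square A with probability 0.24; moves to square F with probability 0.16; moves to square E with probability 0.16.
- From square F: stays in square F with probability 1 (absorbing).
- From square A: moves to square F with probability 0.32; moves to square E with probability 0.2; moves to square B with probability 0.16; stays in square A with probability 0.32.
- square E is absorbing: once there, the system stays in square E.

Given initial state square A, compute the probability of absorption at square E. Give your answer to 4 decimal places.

0.4019

Let h(s) be the probability of absorption at square E starting from transient state s. Then h(square E) = 1 and h(square F) = 0. By first-step analysis:
h(square B) = 0.44·h(square B) + 0.16·0 + 0.24·h(square A) + 0.16·1
h(square A) = 0.16·h(square B) + 0.32·0 + 0.32·h(square A) + 0.2·1
Solving: h(square B) = 0.4579, h(square A) = 0.4019.
Starting from square A, the probability is 0.4019.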